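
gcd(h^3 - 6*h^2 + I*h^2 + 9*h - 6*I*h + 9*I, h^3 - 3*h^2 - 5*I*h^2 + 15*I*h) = h - 3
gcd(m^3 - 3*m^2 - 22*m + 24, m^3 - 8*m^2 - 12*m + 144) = m^2 - 2*m - 24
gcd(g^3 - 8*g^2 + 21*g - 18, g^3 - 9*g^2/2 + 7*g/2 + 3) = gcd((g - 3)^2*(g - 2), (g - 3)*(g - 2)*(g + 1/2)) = g^2 - 5*g + 6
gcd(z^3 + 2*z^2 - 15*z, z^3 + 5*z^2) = z^2 + 5*z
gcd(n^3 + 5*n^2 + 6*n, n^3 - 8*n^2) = n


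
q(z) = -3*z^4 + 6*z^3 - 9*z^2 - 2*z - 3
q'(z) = -12*z^3 + 18*z^2 - 18*z - 2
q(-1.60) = -67.08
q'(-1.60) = 122.03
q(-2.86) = -411.98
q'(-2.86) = 477.44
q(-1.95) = -121.19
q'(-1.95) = 190.52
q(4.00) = -539.00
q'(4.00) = -554.00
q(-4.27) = -1623.00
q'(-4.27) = 1337.31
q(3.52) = -320.43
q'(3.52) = -365.70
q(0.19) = -3.67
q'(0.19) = -4.85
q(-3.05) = -510.47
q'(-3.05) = 560.82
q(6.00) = -2931.00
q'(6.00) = -2054.00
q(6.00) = -2931.00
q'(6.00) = -2054.00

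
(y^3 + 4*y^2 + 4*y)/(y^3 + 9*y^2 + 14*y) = (y + 2)/(y + 7)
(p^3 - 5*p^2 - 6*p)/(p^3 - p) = (p - 6)/(p - 1)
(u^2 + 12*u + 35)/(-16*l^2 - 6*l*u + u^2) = (u^2 + 12*u + 35)/(-16*l^2 - 6*l*u + u^2)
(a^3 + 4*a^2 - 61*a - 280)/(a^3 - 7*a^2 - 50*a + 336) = (a + 5)/(a - 6)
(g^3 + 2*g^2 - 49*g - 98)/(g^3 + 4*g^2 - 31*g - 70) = (g - 7)/(g - 5)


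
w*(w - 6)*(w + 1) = w^3 - 5*w^2 - 6*w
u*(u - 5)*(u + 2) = u^3 - 3*u^2 - 10*u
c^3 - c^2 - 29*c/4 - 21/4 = (c - 7/2)*(c + 1)*(c + 3/2)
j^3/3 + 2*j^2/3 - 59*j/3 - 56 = (j/3 + 1)*(j - 8)*(j + 7)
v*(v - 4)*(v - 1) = v^3 - 5*v^2 + 4*v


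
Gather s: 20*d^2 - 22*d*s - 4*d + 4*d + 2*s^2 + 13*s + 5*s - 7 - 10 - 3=20*d^2 + 2*s^2 + s*(18 - 22*d) - 20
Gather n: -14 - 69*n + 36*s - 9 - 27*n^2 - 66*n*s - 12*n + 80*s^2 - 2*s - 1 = -27*n^2 + n*(-66*s - 81) + 80*s^2 + 34*s - 24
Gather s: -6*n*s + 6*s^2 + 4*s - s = 6*s^2 + s*(3 - 6*n)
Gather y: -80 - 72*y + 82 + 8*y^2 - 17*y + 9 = 8*y^2 - 89*y + 11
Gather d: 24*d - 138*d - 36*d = -150*d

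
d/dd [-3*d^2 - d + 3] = -6*d - 1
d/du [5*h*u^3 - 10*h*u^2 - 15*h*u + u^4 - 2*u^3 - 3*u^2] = 15*h*u^2 - 20*h*u - 15*h + 4*u^3 - 6*u^2 - 6*u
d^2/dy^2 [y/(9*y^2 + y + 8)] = 2*(y*(18*y + 1)^2 - (27*y + 1)*(9*y^2 + y + 8))/(9*y^2 + y + 8)^3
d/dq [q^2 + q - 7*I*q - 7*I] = 2*q + 1 - 7*I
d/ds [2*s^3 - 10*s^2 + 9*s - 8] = 6*s^2 - 20*s + 9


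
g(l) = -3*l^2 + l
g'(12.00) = -71.00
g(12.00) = -420.00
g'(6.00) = -35.00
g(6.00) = -102.00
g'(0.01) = 0.94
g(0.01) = 0.01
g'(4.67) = -27.02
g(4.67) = -60.76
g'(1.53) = -8.18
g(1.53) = -5.49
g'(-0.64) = 4.84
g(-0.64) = -1.87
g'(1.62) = -8.72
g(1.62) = -6.25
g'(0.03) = 0.82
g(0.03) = 0.03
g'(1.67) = -9.02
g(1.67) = -6.70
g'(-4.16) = 25.96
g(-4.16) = -56.08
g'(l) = 1 - 6*l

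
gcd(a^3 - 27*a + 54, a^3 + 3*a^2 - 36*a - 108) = a + 6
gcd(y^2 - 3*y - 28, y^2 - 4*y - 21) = y - 7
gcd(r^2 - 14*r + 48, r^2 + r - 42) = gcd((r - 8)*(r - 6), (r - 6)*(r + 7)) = r - 6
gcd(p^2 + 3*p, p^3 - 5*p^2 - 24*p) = p^2 + 3*p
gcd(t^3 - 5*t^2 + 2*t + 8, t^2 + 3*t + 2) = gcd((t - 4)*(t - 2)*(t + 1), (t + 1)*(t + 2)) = t + 1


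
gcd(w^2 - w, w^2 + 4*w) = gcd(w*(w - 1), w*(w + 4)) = w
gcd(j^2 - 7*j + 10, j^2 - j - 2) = j - 2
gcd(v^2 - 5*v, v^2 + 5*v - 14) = 1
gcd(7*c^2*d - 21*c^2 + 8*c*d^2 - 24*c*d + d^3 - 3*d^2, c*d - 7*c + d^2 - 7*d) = c + d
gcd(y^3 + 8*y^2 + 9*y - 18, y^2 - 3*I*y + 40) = 1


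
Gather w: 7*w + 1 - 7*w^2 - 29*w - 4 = -7*w^2 - 22*w - 3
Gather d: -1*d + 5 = 5 - d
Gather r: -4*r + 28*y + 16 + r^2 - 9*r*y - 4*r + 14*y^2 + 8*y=r^2 + r*(-9*y - 8) + 14*y^2 + 36*y + 16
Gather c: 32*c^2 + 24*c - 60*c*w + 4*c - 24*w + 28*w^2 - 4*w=32*c^2 + c*(28 - 60*w) + 28*w^2 - 28*w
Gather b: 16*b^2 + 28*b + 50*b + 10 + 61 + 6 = 16*b^2 + 78*b + 77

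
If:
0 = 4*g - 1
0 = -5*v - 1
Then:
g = 1/4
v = -1/5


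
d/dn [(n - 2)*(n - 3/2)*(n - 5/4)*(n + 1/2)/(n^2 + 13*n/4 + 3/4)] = (128*n^5 + 352*n^4 - 1576*n^3 + 432*n^2 + 720*n + 387)/(4*(16*n^4 + 104*n^3 + 193*n^2 + 78*n + 9))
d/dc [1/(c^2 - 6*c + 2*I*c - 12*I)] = 2*(-c + 3 - I)/(c^2 - 6*c + 2*I*c - 12*I)^2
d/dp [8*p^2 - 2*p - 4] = 16*p - 2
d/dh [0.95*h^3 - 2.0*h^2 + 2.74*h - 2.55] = 2.85*h^2 - 4.0*h + 2.74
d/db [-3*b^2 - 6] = -6*b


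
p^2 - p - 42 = (p - 7)*(p + 6)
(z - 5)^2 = z^2 - 10*z + 25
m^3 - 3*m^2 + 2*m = m*(m - 2)*(m - 1)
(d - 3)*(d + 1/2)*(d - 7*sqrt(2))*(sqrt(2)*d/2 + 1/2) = sqrt(2)*d^4/2 - 13*d^3/2 - 5*sqrt(2)*d^3/4 - 17*sqrt(2)*d^2/4 + 65*d^2/4 + 39*d/4 + 35*sqrt(2)*d/4 + 21*sqrt(2)/4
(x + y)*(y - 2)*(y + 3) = x*y^2 + x*y - 6*x + y^3 + y^2 - 6*y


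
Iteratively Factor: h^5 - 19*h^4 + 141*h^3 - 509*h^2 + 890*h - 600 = (h - 5)*(h^4 - 14*h^3 + 71*h^2 - 154*h + 120) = (h - 5)^2*(h^3 - 9*h^2 + 26*h - 24) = (h - 5)^2*(h - 3)*(h^2 - 6*h + 8) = (h - 5)^2*(h - 4)*(h - 3)*(h - 2)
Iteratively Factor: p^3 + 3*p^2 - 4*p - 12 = (p - 2)*(p^2 + 5*p + 6) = (p - 2)*(p + 2)*(p + 3)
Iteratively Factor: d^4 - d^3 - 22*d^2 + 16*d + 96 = (d + 2)*(d^3 - 3*d^2 - 16*d + 48) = (d + 2)*(d + 4)*(d^2 - 7*d + 12) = (d - 4)*(d + 2)*(d + 4)*(d - 3)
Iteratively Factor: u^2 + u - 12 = (u - 3)*(u + 4)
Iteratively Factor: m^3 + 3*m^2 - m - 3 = (m - 1)*(m^2 + 4*m + 3) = (m - 1)*(m + 1)*(m + 3)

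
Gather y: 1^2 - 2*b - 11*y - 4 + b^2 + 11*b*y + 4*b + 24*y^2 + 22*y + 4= b^2 + 2*b + 24*y^2 + y*(11*b + 11) + 1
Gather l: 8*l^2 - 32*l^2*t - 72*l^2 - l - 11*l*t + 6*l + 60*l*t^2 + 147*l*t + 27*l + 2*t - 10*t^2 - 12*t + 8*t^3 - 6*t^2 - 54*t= l^2*(-32*t - 64) + l*(60*t^2 + 136*t + 32) + 8*t^3 - 16*t^2 - 64*t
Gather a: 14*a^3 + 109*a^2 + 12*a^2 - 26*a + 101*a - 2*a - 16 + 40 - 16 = 14*a^3 + 121*a^2 + 73*a + 8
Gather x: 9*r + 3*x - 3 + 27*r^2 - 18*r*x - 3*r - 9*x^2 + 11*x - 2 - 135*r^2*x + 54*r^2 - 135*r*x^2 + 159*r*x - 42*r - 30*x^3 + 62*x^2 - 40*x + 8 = 81*r^2 - 36*r - 30*x^3 + x^2*(53 - 135*r) + x*(-135*r^2 + 141*r - 26) + 3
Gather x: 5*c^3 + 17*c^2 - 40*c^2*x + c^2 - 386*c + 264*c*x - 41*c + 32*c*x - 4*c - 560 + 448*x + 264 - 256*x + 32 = 5*c^3 + 18*c^2 - 431*c + x*(-40*c^2 + 296*c + 192) - 264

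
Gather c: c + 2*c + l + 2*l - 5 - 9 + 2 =3*c + 3*l - 12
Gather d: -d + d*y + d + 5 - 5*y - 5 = d*y - 5*y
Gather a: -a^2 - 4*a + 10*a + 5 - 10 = -a^2 + 6*a - 5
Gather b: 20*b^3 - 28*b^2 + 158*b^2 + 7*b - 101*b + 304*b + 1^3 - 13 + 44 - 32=20*b^3 + 130*b^2 + 210*b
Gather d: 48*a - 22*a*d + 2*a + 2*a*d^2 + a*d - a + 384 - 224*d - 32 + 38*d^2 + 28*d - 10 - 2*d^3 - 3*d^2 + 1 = 49*a - 2*d^3 + d^2*(2*a + 35) + d*(-21*a - 196) + 343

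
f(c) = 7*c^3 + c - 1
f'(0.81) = 14.78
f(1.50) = 24.12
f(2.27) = 83.15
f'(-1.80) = 69.04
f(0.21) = -0.73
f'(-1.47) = 46.38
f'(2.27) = 109.21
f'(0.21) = 1.93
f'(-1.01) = 22.42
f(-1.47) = -24.71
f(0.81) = 3.53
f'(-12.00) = 3025.00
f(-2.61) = -128.07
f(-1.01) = -9.22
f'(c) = 21*c^2 + 1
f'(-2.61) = 144.05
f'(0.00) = 1.00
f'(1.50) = 48.25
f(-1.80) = -43.62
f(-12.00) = -12109.00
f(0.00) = -1.00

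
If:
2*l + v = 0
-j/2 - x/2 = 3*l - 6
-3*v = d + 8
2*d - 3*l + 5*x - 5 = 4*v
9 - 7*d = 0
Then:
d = 9/7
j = 793/210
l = 65/42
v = -65/21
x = -223/210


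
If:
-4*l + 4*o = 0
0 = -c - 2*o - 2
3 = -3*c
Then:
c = -1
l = -1/2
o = -1/2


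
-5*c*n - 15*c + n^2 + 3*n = (-5*c + n)*(n + 3)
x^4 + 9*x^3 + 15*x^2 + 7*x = x*(x + 1)^2*(x + 7)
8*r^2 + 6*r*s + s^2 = (2*r + s)*(4*r + s)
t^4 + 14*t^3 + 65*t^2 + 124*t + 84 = (t + 2)^2*(t + 3)*(t + 7)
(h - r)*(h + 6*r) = h^2 + 5*h*r - 6*r^2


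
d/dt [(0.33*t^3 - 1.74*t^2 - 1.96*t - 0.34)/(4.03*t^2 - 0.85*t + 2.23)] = (1.3299*t^4 - 0.561*t^3 + 11.5855*t^2 - 5.02*t - 4.6598)/(16.2409*t^4 - 6.851*t^3 + 18.6963*t^2 - 3.791*t + 4.9729)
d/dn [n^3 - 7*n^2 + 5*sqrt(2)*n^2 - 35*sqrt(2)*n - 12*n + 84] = 3*n^2 - 14*n + 10*sqrt(2)*n - 35*sqrt(2) - 12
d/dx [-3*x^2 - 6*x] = -6*x - 6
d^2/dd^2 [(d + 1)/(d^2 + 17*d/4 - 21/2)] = 8*((d + 1)*(8*d + 17)^2 - 3*(4*d + 7)*(4*d^2 + 17*d - 42))/(4*d^2 + 17*d - 42)^3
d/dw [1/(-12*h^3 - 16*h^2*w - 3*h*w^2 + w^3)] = (16*h^2 + 6*h*w - 3*w^2)/(12*h^3 + 16*h^2*w + 3*h*w^2 - w^3)^2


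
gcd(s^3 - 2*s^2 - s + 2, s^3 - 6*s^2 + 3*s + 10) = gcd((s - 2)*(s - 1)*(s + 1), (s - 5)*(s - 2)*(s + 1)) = s^2 - s - 2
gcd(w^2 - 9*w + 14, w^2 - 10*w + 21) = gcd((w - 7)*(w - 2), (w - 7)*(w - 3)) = w - 7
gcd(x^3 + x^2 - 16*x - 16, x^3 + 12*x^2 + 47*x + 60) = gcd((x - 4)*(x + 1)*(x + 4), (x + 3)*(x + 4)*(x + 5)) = x + 4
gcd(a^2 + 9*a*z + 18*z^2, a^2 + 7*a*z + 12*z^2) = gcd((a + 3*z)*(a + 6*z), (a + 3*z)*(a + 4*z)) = a + 3*z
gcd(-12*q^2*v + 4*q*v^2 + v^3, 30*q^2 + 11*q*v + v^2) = 6*q + v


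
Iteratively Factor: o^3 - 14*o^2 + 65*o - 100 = (o - 5)*(o^2 - 9*o + 20) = (o - 5)*(o - 4)*(o - 5)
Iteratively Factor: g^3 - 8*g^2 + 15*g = (g - 3)*(g^2 - 5*g) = g*(g - 3)*(g - 5)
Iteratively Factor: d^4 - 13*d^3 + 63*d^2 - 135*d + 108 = (d - 4)*(d^3 - 9*d^2 + 27*d - 27) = (d - 4)*(d - 3)*(d^2 - 6*d + 9) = (d - 4)*(d - 3)^2*(d - 3)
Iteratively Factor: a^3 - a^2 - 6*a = (a - 3)*(a^2 + 2*a) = (a - 3)*(a + 2)*(a)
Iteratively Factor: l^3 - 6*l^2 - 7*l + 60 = (l + 3)*(l^2 - 9*l + 20) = (l - 5)*(l + 3)*(l - 4)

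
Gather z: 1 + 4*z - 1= 4*z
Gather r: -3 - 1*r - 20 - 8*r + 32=9 - 9*r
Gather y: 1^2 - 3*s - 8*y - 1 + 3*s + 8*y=0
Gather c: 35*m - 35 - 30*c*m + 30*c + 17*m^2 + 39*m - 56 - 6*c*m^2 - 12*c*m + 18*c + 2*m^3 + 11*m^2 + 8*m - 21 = c*(-6*m^2 - 42*m + 48) + 2*m^3 + 28*m^2 + 82*m - 112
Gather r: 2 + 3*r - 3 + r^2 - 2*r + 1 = r^2 + r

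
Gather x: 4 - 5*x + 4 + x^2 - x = x^2 - 6*x + 8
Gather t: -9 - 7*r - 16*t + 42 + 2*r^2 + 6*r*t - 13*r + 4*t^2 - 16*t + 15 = 2*r^2 - 20*r + 4*t^2 + t*(6*r - 32) + 48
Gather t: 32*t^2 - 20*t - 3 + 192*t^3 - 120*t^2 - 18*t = 192*t^3 - 88*t^2 - 38*t - 3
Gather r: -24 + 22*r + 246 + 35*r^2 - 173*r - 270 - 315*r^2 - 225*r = -280*r^2 - 376*r - 48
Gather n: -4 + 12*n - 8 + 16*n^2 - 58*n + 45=16*n^2 - 46*n + 33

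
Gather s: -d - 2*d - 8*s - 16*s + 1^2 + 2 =-3*d - 24*s + 3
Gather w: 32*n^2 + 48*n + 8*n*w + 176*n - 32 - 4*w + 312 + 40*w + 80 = 32*n^2 + 224*n + w*(8*n + 36) + 360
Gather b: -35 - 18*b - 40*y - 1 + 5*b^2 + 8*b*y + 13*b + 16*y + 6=5*b^2 + b*(8*y - 5) - 24*y - 30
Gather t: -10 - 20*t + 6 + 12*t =-8*t - 4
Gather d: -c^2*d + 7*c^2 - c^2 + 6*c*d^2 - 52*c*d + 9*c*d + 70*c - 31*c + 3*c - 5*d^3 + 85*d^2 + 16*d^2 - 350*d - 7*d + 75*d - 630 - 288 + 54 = 6*c^2 + 42*c - 5*d^3 + d^2*(6*c + 101) + d*(-c^2 - 43*c - 282) - 864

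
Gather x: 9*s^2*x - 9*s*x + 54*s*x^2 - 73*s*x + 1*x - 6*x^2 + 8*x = x^2*(54*s - 6) + x*(9*s^2 - 82*s + 9)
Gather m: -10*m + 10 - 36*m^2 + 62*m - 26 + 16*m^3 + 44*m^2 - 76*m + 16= 16*m^3 + 8*m^2 - 24*m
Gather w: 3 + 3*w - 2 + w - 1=4*w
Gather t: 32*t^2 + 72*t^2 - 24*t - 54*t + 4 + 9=104*t^2 - 78*t + 13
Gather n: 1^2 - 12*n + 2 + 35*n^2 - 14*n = 35*n^2 - 26*n + 3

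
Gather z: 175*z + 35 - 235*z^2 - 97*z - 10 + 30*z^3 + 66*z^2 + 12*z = 30*z^3 - 169*z^2 + 90*z + 25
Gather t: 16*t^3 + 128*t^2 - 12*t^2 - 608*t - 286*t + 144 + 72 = 16*t^3 + 116*t^2 - 894*t + 216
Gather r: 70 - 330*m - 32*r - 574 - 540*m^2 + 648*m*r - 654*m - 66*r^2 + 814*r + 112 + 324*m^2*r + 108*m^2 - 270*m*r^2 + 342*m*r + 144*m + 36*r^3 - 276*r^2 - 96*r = -432*m^2 - 840*m + 36*r^3 + r^2*(-270*m - 342) + r*(324*m^2 + 990*m + 686) - 392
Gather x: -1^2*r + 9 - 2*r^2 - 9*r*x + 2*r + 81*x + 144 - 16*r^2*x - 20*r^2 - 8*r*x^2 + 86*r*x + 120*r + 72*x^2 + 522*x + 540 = -22*r^2 + 121*r + x^2*(72 - 8*r) + x*(-16*r^2 + 77*r + 603) + 693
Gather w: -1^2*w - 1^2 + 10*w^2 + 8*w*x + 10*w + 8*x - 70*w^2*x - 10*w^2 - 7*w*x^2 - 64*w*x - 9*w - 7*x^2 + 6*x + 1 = -70*w^2*x + w*(-7*x^2 - 56*x) - 7*x^2 + 14*x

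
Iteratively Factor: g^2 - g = (g - 1)*(g)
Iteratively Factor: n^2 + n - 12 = (n + 4)*(n - 3)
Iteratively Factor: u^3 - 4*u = (u + 2)*(u^2 - 2*u) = u*(u + 2)*(u - 2)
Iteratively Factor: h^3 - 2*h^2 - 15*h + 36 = (h - 3)*(h^2 + h - 12) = (h - 3)*(h + 4)*(h - 3)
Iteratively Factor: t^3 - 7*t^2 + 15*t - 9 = (t - 1)*(t^2 - 6*t + 9) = (t - 3)*(t - 1)*(t - 3)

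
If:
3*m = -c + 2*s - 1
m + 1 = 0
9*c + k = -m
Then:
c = 2*s + 2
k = -18*s - 17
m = -1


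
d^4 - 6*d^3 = d^3*(d - 6)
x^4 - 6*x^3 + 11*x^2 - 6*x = x*(x - 3)*(x - 2)*(x - 1)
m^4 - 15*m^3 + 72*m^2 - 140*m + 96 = (m - 8)*(m - 3)*(m - 2)^2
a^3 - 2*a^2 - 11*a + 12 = (a - 4)*(a - 1)*(a + 3)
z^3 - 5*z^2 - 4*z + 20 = (z - 5)*(z - 2)*(z + 2)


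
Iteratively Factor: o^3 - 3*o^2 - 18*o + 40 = (o + 4)*(o^2 - 7*o + 10) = (o - 5)*(o + 4)*(o - 2)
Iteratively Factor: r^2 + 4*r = (r)*(r + 4)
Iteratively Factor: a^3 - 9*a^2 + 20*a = (a - 5)*(a^2 - 4*a) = a*(a - 5)*(a - 4)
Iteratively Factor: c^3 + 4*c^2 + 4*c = (c + 2)*(c^2 + 2*c) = (c + 2)^2*(c)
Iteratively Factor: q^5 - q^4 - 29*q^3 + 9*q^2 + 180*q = (q - 3)*(q^4 + 2*q^3 - 23*q^2 - 60*q) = (q - 3)*(q + 4)*(q^3 - 2*q^2 - 15*q) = (q - 3)*(q + 3)*(q + 4)*(q^2 - 5*q) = q*(q - 3)*(q + 3)*(q + 4)*(q - 5)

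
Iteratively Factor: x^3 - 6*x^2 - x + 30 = (x - 5)*(x^2 - x - 6) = (x - 5)*(x - 3)*(x + 2)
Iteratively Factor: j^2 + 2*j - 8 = (j - 2)*(j + 4)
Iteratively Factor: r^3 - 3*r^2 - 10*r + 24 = (r + 3)*(r^2 - 6*r + 8) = (r - 2)*(r + 3)*(r - 4)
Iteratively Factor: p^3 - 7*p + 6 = (p + 3)*(p^2 - 3*p + 2) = (p - 2)*(p + 3)*(p - 1)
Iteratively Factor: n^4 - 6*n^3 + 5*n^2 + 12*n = (n + 1)*(n^3 - 7*n^2 + 12*n) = (n - 4)*(n + 1)*(n^2 - 3*n) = n*(n - 4)*(n + 1)*(n - 3)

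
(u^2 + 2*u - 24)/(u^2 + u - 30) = (u - 4)/(u - 5)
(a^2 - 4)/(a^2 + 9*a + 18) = (a^2 - 4)/(a^2 + 9*a + 18)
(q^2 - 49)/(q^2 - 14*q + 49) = (q + 7)/(q - 7)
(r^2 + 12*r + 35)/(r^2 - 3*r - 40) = (r + 7)/(r - 8)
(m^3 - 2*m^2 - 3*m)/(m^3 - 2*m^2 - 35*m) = (-m^2 + 2*m + 3)/(-m^2 + 2*m + 35)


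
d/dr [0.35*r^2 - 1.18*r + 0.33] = 0.7*r - 1.18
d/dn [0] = 0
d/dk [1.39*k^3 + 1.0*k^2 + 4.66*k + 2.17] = 4.17*k^2 + 2.0*k + 4.66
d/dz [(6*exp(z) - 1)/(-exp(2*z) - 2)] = 2*(3*exp(2*z) - exp(z) - 6)*exp(z)/(exp(4*z) + 4*exp(2*z) + 4)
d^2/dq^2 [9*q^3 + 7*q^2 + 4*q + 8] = 54*q + 14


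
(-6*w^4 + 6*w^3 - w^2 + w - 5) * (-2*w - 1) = 12*w^5 - 6*w^4 - 4*w^3 - w^2 + 9*w + 5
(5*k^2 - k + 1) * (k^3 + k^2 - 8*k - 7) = 5*k^5 + 4*k^4 - 40*k^3 - 26*k^2 - k - 7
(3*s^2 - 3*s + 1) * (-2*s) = -6*s^3 + 6*s^2 - 2*s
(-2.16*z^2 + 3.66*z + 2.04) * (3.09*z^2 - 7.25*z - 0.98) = -6.6744*z^4 + 26.9694*z^3 - 18.1146*z^2 - 18.3768*z - 1.9992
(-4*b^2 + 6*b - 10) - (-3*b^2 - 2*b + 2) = -b^2 + 8*b - 12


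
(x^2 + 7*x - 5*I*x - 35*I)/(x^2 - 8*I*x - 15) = (x + 7)/(x - 3*I)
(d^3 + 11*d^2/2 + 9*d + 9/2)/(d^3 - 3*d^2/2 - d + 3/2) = (2*d^2 + 9*d + 9)/(2*d^2 - 5*d + 3)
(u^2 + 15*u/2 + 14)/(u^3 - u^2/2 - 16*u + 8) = (2*u + 7)/(2*u^2 - 9*u + 4)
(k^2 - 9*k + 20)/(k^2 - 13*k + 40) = (k - 4)/(k - 8)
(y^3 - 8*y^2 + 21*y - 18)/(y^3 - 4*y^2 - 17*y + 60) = (y^2 - 5*y + 6)/(y^2 - y - 20)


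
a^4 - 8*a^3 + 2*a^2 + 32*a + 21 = (a - 7)*(a - 3)*(a + 1)^2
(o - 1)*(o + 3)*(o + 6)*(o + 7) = o^4 + 15*o^3 + 65*o^2 + 45*o - 126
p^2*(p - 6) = p^3 - 6*p^2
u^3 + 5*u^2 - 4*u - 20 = (u - 2)*(u + 2)*(u + 5)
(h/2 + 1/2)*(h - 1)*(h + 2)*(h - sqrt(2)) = h^4/2 - sqrt(2)*h^3/2 + h^3 - sqrt(2)*h^2 - h^2/2 - h + sqrt(2)*h/2 + sqrt(2)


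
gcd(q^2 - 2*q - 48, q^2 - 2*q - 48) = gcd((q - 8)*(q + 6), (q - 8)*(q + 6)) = q^2 - 2*q - 48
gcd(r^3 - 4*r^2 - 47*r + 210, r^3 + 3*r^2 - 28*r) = r + 7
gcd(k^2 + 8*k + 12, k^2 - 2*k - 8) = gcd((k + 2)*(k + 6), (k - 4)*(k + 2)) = k + 2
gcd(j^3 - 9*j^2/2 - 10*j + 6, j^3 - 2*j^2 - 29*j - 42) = j + 2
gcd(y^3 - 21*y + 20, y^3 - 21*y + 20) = y^3 - 21*y + 20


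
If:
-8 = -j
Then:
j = 8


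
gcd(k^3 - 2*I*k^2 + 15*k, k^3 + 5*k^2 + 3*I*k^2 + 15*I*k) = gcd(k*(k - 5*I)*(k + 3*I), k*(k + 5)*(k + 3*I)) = k^2 + 3*I*k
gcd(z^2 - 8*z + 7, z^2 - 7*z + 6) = z - 1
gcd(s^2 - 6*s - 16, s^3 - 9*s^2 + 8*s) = s - 8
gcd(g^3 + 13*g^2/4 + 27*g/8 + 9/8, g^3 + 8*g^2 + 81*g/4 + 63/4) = g + 3/2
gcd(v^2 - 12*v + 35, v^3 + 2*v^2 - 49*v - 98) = v - 7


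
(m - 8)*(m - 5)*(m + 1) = m^3 - 12*m^2 + 27*m + 40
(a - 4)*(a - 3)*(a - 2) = a^3 - 9*a^2 + 26*a - 24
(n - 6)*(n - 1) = n^2 - 7*n + 6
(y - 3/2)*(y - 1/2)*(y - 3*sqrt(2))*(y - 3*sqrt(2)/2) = y^4 - 9*sqrt(2)*y^3/2 - 2*y^3 + 39*y^2/4 + 9*sqrt(2)*y^2 - 18*y - 27*sqrt(2)*y/8 + 27/4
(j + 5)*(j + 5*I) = j^2 + 5*j + 5*I*j + 25*I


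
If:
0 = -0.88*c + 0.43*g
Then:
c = 0.488636363636364*g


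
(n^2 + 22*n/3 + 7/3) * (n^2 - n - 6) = n^4 + 19*n^3/3 - 11*n^2 - 139*n/3 - 14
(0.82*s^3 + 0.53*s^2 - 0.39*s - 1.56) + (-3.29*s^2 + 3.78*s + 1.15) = 0.82*s^3 - 2.76*s^2 + 3.39*s - 0.41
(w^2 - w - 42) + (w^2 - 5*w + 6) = 2*w^2 - 6*w - 36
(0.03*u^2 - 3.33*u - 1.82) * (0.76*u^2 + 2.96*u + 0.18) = 0.0228*u^4 - 2.442*u^3 - 11.2346*u^2 - 5.9866*u - 0.3276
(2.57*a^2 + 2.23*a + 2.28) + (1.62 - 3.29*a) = 2.57*a^2 - 1.06*a + 3.9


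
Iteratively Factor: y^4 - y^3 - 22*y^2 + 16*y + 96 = (y - 3)*(y^3 + 2*y^2 - 16*y - 32) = (y - 3)*(y + 4)*(y^2 - 2*y - 8) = (y - 4)*(y - 3)*(y + 4)*(y + 2)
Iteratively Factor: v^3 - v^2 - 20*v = (v)*(v^2 - v - 20) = v*(v + 4)*(v - 5)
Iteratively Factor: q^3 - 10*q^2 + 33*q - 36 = (q - 3)*(q^2 - 7*q + 12) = (q - 4)*(q - 3)*(q - 3)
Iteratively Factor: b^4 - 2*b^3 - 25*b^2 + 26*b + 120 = (b - 3)*(b^3 + b^2 - 22*b - 40) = (b - 5)*(b - 3)*(b^2 + 6*b + 8) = (b - 5)*(b - 3)*(b + 2)*(b + 4)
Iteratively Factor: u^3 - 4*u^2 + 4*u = (u - 2)*(u^2 - 2*u) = u*(u - 2)*(u - 2)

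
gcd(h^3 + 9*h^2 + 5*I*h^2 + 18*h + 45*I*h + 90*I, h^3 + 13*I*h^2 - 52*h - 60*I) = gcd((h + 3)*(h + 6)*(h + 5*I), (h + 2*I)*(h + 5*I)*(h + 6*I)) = h + 5*I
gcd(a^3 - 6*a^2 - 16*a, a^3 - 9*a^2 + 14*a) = a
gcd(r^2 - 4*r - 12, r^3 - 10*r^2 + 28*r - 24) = r - 6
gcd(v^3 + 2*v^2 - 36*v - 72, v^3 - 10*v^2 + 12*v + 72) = v^2 - 4*v - 12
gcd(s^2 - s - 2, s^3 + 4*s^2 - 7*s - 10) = s^2 - s - 2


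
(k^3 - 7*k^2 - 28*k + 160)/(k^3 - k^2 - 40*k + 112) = (k^2 - 3*k - 40)/(k^2 + 3*k - 28)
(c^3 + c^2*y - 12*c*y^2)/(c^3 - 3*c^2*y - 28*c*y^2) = (-c + 3*y)/(-c + 7*y)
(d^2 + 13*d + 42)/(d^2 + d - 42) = (d + 6)/(d - 6)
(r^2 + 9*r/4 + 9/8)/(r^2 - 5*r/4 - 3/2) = (r + 3/2)/(r - 2)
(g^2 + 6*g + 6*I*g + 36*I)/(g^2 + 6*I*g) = (g + 6)/g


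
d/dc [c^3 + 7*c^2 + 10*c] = 3*c^2 + 14*c + 10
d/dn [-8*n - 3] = -8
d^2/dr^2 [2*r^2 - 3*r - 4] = 4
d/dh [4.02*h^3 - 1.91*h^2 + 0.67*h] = 12.06*h^2 - 3.82*h + 0.67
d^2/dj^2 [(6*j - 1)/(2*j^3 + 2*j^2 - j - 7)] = 2*((6*j - 1)*(6*j^2 + 4*j - 1)^2 + 2*(-18*j^2 - 12*j - (3*j + 1)*(6*j - 1) + 3)*(2*j^3 + 2*j^2 - j - 7))/(2*j^3 + 2*j^2 - j - 7)^3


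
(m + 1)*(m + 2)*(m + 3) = m^3 + 6*m^2 + 11*m + 6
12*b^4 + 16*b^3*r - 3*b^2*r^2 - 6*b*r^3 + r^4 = (-6*b + r)*(-2*b + r)*(b + r)^2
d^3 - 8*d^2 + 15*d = d*(d - 5)*(d - 3)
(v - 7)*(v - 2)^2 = v^3 - 11*v^2 + 32*v - 28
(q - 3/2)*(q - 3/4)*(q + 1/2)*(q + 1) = q^4 - 3*q^3/4 - 7*q^2/4 + 9*q/16 + 9/16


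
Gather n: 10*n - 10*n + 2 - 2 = 0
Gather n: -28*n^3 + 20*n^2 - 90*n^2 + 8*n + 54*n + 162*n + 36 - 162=-28*n^3 - 70*n^2 + 224*n - 126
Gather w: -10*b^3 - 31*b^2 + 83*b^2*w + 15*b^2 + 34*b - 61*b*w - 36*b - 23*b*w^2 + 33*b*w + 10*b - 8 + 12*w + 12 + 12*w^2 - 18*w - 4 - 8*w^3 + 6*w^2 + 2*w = -10*b^3 - 16*b^2 + 8*b - 8*w^3 + w^2*(18 - 23*b) + w*(83*b^2 - 28*b - 4)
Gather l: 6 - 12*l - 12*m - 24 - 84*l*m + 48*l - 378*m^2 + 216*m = l*(36 - 84*m) - 378*m^2 + 204*m - 18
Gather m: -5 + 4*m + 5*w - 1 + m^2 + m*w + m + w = m^2 + m*(w + 5) + 6*w - 6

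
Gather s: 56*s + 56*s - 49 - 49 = 112*s - 98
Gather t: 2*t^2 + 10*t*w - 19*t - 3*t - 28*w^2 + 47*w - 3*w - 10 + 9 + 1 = 2*t^2 + t*(10*w - 22) - 28*w^2 + 44*w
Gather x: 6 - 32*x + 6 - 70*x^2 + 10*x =-70*x^2 - 22*x + 12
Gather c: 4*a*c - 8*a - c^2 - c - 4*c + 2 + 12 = -8*a - c^2 + c*(4*a - 5) + 14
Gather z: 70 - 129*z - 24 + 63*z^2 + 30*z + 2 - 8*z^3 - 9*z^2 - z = -8*z^3 + 54*z^2 - 100*z + 48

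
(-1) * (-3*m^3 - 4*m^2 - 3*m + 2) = 3*m^3 + 4*m^2 + 3*m - 2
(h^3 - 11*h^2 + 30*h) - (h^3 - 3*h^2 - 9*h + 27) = -8*h^2 + 39*h - 27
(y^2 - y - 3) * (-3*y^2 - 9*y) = -3*y^4 - 6*y^3 + 18*y^2 + 27*y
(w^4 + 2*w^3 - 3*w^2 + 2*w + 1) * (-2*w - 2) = -2*w^5 - 6*w^4 + 2*w^3 + 2*w^2 - 6*w - 2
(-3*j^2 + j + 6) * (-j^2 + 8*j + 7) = 3*j^4 - 25*j^3 - 19*j^2 + 55*j + 42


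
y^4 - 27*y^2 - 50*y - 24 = (y - 6)*(y + 1)^2*(y + 4)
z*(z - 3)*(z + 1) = z^3 - 2*z^2 - 3*z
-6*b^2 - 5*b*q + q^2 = (-6*b + q)*(b + q)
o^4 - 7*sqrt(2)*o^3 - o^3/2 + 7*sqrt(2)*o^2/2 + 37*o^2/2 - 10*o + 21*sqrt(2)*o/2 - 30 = (o - 3/2)*(o + 1)*(o - 5*sqrt(2))*(o - 2*sqrt(2))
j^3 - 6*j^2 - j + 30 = (j - 5)*(j - 3)*(j + 2)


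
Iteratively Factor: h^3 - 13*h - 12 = (h - 4)*(h^2 + 4*h + 3) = (h - 4)*(h + 3)*(h + 1)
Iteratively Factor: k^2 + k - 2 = (k + 2)*(k - 1)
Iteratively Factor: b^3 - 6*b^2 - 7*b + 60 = (b - 5)*(b^2 - b - 12) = (b - 5)*(b - 4)*(b + 3)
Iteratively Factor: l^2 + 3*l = (l + 3)*(l)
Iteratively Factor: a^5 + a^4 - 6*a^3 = (a + 3)*(a^4 - 2*a^3) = (a - 2)*(a + 3)*(a^3) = a*(a - 2)*(a + 3)*(a^2) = a^2*(a - 2)*(a + 3)*(a)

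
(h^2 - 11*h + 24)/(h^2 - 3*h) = (h - 8)/h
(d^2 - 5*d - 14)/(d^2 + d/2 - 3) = 2*(d - 7)/(2*d - 3)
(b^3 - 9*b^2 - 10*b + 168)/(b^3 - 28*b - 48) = (b - 7)/(b + 2)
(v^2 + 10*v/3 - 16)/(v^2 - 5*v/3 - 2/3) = (-3*v^2 - 10*v + 48)/(-3*v^2 + 5*v + 2)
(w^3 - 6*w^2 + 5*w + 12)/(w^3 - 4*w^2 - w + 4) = (w - 3)/(w - 1)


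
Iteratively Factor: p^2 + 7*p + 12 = (p + 4)*(p + 3)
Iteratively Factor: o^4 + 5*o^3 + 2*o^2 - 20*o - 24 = (o + 2)*(o^3 + 3*o^2 - 4*o - 12) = (o - 2)*(o + 2)*(o^2 + 5*o + 6) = (o - 2)*(o + 2)^2*(o + 3)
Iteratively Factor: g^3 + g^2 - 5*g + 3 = (g - 1)*(g^2 + 2*g - 3) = (g - 1)*(g + 3)*(g - 1)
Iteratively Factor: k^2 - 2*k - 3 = (k - 3)*(k + 1)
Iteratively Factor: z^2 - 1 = (z - 1)*(z + 1)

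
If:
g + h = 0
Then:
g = -h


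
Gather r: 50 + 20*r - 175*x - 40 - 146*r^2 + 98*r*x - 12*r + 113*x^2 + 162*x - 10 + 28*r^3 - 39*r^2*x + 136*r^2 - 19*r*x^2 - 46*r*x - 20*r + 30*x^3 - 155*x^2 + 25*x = 28*r^3 + r^2*(-39*x - 10) + r*(-19*x^2 + 52*x - 12) + 30*x^3 - 42*x^2 + 12*x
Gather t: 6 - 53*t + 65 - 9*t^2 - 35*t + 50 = -9*t^2 - 88*t + 121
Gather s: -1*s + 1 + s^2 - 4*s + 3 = s^2 - 5*s + 4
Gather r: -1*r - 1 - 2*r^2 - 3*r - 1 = -2*r^2 - 4*r - 2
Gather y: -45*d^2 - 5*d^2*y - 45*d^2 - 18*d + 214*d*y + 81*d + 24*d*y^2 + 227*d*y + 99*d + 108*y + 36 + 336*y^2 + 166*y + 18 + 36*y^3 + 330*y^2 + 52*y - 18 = -90*d^2 + 162*d + 36*y^3 + y^2*(24*d + 666) + y*(-5*d^2 + 441*d + 326) + 36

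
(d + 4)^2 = d^2 + 8*d + 16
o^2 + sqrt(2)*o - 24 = (o - 3*sqrt(2))*(o + 4*sqrt(2))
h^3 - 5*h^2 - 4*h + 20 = (h - 5)*(h - 2)*(h + 2)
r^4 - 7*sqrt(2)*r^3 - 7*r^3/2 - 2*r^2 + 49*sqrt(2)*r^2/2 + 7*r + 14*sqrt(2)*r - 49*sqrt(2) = (r - 7/2)*(r - 7*sqrt(2))*(r - sqrt(2))*(r + sqrt(2))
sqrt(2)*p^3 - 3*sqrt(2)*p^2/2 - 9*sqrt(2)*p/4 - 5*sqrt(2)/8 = (p - 5/2)*(p + 1/2)*(sqrt(2)*p + sqrt(2)/2)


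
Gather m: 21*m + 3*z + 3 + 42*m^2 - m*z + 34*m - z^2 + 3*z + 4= 42*m^2 + m*(55 - z) - z^2 + 6*z + 7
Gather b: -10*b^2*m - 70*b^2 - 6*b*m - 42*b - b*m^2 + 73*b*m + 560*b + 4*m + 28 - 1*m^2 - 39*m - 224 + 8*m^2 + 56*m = b^2*(-10*m - 70) + b*(-m^2 + 67*m + 518) + 7*m^2 + 21*m - 196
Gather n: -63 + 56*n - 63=56*n - 126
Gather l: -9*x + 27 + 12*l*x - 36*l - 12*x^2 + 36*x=l*(12*x - 36) - 12*x^2 + 27*x + 27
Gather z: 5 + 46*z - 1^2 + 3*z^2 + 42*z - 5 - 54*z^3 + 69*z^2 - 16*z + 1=-54*z^3 + 72*z^2 + 72*z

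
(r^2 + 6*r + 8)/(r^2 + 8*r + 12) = (r + 4)/(r + 6)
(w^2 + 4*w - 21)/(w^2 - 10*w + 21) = (w + 7)/(w - 7)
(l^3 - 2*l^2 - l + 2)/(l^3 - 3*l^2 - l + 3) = (l - 2)/(l - 3)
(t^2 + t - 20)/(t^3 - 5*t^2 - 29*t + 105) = (t - 4)/(t^2 - 10*t + 21)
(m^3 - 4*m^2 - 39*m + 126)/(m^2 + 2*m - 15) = (m^2 - m - 42)/(m + 5)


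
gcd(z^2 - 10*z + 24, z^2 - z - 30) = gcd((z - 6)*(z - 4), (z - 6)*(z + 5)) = z - 6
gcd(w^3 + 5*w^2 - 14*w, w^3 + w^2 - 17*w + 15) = 1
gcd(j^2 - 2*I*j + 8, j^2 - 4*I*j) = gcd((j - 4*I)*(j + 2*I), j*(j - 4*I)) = j - 4*I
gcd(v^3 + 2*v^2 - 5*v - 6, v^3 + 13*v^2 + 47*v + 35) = v + 1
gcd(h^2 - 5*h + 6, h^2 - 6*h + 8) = h - 2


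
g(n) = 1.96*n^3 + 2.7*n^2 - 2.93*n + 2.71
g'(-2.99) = 33.49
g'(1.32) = 14.44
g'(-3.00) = 33.79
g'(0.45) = 0.69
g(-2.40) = -1.80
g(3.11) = 78.67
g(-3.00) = -17.12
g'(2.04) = 32.56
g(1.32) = 8.05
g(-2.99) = -16.78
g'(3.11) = 70.74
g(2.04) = 24.61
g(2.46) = 41.02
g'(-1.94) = 8.72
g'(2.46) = 45.94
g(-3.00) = -17.12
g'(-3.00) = 33.79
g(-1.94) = 4.25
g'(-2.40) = 17.98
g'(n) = 5.88*n^2 + 5.4*n - 2.93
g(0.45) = 2.12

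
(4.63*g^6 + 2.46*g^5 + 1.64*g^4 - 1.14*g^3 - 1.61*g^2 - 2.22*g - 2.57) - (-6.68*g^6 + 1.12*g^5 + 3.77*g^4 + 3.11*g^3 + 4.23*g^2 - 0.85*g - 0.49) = 11.31*g^6 + 1.34*g^5 - 2.13*g^4 - 4.25*g^3 - 5.84*g^2 - 1.37*g - 2.08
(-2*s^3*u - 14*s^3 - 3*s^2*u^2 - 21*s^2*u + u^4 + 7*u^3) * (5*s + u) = -10*s^4*u - 70*s^4 - 17*s^3*u^2 - 119*s^3*u - 3*s^2*u^3 - 21*s^2*u^2 + 5*s*u^4 + 35*s*u^3 + u^5 + 7*u^4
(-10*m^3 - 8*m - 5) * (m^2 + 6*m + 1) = -10*m^5 - 60*m^4 - 18*m^3 - 53*m^2 - 38*m - 5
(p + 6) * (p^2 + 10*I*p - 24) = p^3 + 6*p^2 + 10*I*p^2 - 24*p + 60*I*p - 144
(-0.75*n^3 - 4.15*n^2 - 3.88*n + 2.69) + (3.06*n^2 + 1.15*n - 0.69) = -0.75*n^3 - 1.09*n^2 - 2.73*n + 2.0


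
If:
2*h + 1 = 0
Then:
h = -1/2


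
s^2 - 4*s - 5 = (s - 5)*(s + 1)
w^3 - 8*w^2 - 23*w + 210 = (w - 7)*(w - 6)*(w + 5)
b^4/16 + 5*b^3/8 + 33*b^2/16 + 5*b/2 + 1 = (b/4 + 1)^2*(b + 1)^2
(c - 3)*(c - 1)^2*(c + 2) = c^4 - 3*c^3 - 3*c^2 + 11*c - 6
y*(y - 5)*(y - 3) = y^3 - 8*y^2 + 15*y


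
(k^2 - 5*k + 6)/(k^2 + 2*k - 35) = (k^2 - 5*k + 6)/(k^2 + 2*k - 35)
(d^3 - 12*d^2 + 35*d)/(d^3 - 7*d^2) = (d - 5)/d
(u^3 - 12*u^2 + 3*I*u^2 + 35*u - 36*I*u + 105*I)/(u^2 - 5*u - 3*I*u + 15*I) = (u^2 + u*(-7 + 3*I) - 21*I)/(u - 3*I)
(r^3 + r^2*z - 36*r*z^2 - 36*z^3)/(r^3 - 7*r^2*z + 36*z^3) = (-r^2 - 7*r*z - 6*z^2)/(-r^2 + r*z + 6*z^2)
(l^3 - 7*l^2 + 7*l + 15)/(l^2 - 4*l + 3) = (l^2 - 4*l - 5)/(l - 1)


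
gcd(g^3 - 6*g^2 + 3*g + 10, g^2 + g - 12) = 1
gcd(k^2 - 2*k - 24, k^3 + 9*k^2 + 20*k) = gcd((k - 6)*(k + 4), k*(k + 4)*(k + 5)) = k + 4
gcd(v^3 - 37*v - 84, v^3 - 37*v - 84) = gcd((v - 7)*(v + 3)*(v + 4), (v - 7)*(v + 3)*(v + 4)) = v^3 - 37*v - 84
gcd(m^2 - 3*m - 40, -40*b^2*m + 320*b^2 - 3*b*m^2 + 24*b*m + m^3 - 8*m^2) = m - 8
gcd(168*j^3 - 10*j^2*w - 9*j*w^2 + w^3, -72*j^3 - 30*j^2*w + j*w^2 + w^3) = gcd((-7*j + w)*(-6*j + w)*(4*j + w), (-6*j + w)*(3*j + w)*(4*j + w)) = -24*j^2 - 2*j*w + w^2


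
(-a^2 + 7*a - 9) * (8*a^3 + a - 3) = -8*a^5 + 56*a^4 - 73*a^3 + 10*a^2 - 30*a + 27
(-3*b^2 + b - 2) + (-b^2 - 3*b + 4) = -4*b^2 - 2*b + 2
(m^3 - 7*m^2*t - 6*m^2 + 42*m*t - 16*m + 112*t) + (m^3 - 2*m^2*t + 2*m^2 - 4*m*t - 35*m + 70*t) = 2*m^3 - 9*m^2*t - 4*m^2 + 38*m*t - 51*m + 182*t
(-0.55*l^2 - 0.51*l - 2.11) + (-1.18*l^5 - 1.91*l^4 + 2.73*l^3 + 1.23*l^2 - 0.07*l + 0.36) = -1.18*l^5 - 1.91*l^4 + 2.73*l^3 + 0.68*l^2 - 0.58*l - 1.75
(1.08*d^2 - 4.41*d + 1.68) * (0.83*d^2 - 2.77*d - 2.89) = 0.8964*d^4 - 6.6519*d^3 + 10.4889*d^2 + 8.0913*d - 4.8552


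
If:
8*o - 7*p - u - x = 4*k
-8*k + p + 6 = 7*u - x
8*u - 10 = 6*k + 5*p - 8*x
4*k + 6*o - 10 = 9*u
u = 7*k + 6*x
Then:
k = -5707/4202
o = 73939/8404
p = 20827/2101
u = 17441/4202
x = 9565/4202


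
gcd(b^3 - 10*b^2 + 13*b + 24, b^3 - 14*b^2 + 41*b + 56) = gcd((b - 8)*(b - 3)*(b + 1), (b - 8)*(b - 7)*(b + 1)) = b^2 - 7*b - 8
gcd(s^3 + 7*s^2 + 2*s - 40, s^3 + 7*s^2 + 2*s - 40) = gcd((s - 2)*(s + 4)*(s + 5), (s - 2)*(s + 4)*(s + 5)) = s^3 + 7*s^2 + 2*s - 40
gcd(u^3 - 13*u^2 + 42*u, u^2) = u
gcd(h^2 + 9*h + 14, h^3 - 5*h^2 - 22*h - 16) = h + 2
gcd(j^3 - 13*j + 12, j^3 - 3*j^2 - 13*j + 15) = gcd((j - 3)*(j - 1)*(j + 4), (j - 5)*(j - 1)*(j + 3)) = j - 1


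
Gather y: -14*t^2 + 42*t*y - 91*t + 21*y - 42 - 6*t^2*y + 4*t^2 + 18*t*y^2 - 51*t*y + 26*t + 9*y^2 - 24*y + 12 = -10*t^2 - 65*t + y^2*(18*t + 9) + y*(-6*t^2 - 9*t - 3) - 30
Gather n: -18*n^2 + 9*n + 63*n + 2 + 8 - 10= -18*n^2 + 72*n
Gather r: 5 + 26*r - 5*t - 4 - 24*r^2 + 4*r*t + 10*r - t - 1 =-24*r^2 + r*(4*t + 36) - 6*t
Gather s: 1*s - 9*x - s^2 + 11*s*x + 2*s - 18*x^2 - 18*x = -s^2 + s*(11*x + 3) - 18*x^2 - 27*x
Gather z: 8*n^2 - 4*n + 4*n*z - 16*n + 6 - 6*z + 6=8*n^2 - 20*n + z*(4*n - 6) + 12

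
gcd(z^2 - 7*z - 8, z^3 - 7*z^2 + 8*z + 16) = z + 1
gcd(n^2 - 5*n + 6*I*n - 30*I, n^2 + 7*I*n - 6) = n + 6*I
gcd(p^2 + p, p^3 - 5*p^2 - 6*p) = p^2 + p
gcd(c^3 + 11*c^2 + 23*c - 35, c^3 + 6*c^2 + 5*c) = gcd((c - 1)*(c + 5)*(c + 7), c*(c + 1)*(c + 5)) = c + 5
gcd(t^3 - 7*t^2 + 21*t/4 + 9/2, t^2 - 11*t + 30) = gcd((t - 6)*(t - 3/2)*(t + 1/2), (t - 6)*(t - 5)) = t - 6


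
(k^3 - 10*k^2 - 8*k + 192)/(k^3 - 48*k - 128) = (k - 6)/(k + 4)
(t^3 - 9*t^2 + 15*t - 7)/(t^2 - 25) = (t^3 - 9*t^2 + 15*t - 7)/(t^2 - 25)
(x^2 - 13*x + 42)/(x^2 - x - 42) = (x - 6)/(x + 6)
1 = 1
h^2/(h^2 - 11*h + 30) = h^2/(h^2 - 11*h + 30)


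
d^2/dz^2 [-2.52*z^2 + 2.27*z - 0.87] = -5.04000000000000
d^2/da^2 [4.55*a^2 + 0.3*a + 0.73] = 9.10000000000000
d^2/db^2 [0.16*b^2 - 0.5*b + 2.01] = 0.320000000000000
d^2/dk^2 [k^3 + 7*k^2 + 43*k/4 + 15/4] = 6*k + 14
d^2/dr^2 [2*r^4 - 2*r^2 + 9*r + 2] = 24*r^2 - 4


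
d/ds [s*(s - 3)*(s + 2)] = 3*s^2 - 2*s - 6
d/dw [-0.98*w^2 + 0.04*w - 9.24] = 0.04 - 1.96*w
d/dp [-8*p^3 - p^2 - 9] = 2*p*(-12*p - 1)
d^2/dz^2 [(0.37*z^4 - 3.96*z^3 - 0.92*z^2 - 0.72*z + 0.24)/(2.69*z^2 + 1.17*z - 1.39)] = (5.35471399999999*z^6 + 6.98700600000001*z^5 - 5.26184400000002*z^4 - 54.712008*z^3 + 36.999564*z^2 - 57.527496*z - 3.445096)/(19.465109*z^6 + 25.398711*z^5 - 19.127514*z^4 - 24.646869*z^3 + 9.883734*z^2 + 6.781671*z - 2.685619)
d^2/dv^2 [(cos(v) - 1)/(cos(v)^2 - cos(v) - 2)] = (9*sin(v)^4*cos(v) - 3*sin(v)^4 + 11*sin(v)^2 - 11*cos(v)/4 + 21*cos(3*v)/4 - cos(5*v)/2 + 2)/(sin(v)^2 + cos(v) + 1)^3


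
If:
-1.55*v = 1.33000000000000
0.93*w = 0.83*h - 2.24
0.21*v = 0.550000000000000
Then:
No Solution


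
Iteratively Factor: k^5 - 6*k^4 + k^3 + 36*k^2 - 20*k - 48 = (k + 2)*(k^4 - 8*k^3 + 17*k^2 + 2*k - 24) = (k + 1)*(k + 2)*(k^3 - 9*k^2 + 26*k - 24) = (k - 3)*(k + 1)*(k + 2)*(k^2 - 6*k + 8) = (k - 4)*(k - 3)*(k + 1)*(k + 2)*(k - 2)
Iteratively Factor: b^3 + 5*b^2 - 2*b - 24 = (b - 2)*(b^2 + 7*b + 12) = (b - 2)*(b + 4)*(b + 3)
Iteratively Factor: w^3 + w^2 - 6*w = (w - 2)*(w^2 + 3*w) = (w - 2)*(w + 3)*(w)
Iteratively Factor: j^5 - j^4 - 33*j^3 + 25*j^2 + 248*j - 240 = (j - 1)*(j^4 - 33*j^2 - 8*j + 240) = (j - 5)*(j - 1)*(j^3 + 5*j^2 - 8*j - 48) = (j - 5)*(j - 3)*(j - 1)*(j^2 + 8*j + 16) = (j - 5)*(j - 3)*(j - 1)*(j + 4)*(j + 4)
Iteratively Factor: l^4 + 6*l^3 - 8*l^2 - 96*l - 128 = (l + 4)*(l^3 + 2*l^2 - 16*l - 32) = (l - 4)*(l + 4)*(l^2 + 6*l + 8) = (l - 4)*(l + 2)*(l + 4)*(l + 4)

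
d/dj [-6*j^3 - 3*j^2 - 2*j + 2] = -18*j^2 - 6*j - 2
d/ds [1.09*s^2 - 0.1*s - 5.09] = 2.18*s - 0.1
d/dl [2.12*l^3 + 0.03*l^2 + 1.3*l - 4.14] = 6.36*l^2 + 0.06*l + 1.3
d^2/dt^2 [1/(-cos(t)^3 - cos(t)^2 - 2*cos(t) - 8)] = -((11*cos(t) + 8*cos(2*t) + 9*cos(3*t))*(cos(t)^3 + cos(t)^2 + 2*cos(t) + 8)/4 + 2*(3*cos(t)^2 + 2*cos(t) + 2)^2*sin(t)^2)/(cos(t)^3 + cos(t)^2 + 2*cos(t) + 8)^3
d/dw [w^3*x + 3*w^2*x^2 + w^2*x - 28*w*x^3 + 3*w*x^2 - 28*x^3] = x*(3*w^2 + 6*w*x + 2*w - 28*x^2 + 3*x)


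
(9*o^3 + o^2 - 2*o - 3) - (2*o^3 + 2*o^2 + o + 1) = 7*o^3 - o^2 - 3*o - 4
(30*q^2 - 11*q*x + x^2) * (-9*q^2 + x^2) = -270*q^4 + 99*q^3*x + 21*q^2*x^2 - 11*q*x^3 + x^4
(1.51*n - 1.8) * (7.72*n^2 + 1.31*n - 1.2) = 11.6572*n^3 - 11.9179*n^2 - 4.17*n + 2.16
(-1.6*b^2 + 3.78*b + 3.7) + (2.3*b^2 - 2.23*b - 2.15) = 0.7*b^2 + 1.55*b + 1.55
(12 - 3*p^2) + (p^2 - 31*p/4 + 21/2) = -2*p^2 - 31*p/4 + 45/2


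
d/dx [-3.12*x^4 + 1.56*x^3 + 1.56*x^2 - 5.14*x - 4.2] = -12.48*x^3 + 4.68*x^2 + 3.12*x - 5.14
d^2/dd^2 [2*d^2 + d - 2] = 4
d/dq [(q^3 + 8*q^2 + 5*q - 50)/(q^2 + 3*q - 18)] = (q^4 + 6*q^3 - 35*q^2 - 188*q + 60)/(q^4 + 6*q^3 - 27*q^2 - 108*q + 324)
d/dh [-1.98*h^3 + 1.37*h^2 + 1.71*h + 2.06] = -5.94*h^2 + 2.74*h + 1.71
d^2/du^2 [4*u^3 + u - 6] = 24*u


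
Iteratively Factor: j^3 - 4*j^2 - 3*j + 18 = (j - 3)*(j^2 - j - 6) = (j - 3)*(j + 2)*(j - 3)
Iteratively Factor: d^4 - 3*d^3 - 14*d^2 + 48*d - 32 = (d - 2)*(d^3 - d^2 - 16*d + 16) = (d - 2)*(d - 1)*(d^2 - 16) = (d - 2)*(d - 1)*(d + 4)*(d - 4)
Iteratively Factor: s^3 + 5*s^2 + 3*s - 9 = (s + 3)*(s^2 + 2*s - 3) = (s - 1)*(s + 3)*(s + 3)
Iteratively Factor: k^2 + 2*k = (k)*(k + 2)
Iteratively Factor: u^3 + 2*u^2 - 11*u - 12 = (u - 3)*(u^2 + 5*u + 4) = (u - 3)*(u + 1)*(u + 4)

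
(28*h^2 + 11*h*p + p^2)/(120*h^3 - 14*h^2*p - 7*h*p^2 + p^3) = (7*h + p)/(30*h^2 - 11*h*p + p^2)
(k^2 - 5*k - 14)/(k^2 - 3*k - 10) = (k - 7)/(k - 5)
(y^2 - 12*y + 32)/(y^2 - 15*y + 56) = (y - 4)/(y - 7)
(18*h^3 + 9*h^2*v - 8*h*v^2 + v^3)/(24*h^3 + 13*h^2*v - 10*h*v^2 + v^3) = (-6*h + v)/(-8*h + v)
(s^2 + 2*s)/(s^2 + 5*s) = (s + 2)/(s + 5)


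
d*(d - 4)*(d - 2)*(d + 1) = d^4 - 5*d^3 + 2*d^2 + 8*d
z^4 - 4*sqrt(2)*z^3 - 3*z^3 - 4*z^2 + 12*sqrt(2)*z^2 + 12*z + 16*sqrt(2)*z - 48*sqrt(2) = (z - 3)*(z - 2)*(z + 2)*(z - 4*sqrt(2))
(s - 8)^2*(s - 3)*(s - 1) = s^4 - 20*s^3 + 131*s^2 - 304*s + 192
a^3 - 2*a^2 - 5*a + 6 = (a - 3)*(a - 1)*(a + 2)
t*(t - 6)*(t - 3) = t^3 - 9*t^2 + 18*t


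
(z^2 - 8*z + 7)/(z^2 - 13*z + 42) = (z - 1)/(z - 6)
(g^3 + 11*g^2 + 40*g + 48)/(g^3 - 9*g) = (g^2 + 8*g + 16)/(g*(g - 3))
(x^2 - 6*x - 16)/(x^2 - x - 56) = (x + 2)/(x + 7)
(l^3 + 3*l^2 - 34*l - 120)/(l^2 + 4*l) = l - 1 - 30/l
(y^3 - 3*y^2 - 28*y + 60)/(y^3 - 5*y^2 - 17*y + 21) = (y^3 - 3*y^2 - 28*y + 60)/(y^3 - 5*y^2 - 17*y + 21)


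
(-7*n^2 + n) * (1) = -7*n^2 + n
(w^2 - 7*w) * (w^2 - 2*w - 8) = w^4 - 9*w^3 + 6*w^2 + 56*w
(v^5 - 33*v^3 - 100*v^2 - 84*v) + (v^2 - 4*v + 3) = v^5 - 33*v^3 - 99*v^2 - 88*v + 3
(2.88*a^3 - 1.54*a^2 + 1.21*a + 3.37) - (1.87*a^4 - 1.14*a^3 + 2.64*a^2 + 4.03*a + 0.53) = -1.87*a^4 + 4.02*a^3 - 4.18*a^2 - 2.82*a + 2.84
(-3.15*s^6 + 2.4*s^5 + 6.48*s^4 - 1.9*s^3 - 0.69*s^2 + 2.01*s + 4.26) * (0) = 0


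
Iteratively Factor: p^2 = (p)*(p)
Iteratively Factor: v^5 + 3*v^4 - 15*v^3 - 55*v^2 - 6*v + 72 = (v - 1)*(v^4 + 4*v^3 - 11*v^2 - 66*v - 72) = (v - 1)*(v + 2)*(v^3 + 2*v^2 - 15*v - 36) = (v - 4)*(v - 1)*(v + 2)*(v^2 + 6*v + 9) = (v - 4)*(v - 1)*(v + 2)*(v + 3)*(v + 3)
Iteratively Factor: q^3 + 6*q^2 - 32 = (q + 4)*(q^2 + 2*q - 8) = (q - 2)*(q + 4)*(q + 4)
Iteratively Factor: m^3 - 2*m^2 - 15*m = (m)*(m^2 - 2*m - 15) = m*(m - 5)*(m + 3)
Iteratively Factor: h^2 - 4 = (h + 2)*(h - 2)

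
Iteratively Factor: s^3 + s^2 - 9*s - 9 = (s + 3)*(s^2 - 2*s - 3) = (s - 3)*(s + 3)*(s + 1)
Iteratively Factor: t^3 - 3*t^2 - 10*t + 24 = (t - 2)*(t^2 - t - 12) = (t - 4)*(t - 2)*(t + 3)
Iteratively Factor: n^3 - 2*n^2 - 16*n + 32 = (n + 4)*(n^2 - 6*n + 8) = (n - 2)*(n + 4)*(n - 4)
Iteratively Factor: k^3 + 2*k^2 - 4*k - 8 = (k - 2)*(k^2 + 4*k + 4) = (k - 2)*(k + 2)*(k + 2)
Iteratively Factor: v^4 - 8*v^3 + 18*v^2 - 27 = (v + 1)*(v^3 - 9*v^2 + 27*v - 27) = (v - 3)*(v + 1)*(v^2 - 6*v + 9) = (v - 3)^2*(v + 1)*(v - 3)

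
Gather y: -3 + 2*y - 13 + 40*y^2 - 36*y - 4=40*y^2 - 34*y - 20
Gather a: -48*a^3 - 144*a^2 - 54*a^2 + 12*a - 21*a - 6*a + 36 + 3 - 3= -48*a^3 - 198*a^2 - 15*a + 36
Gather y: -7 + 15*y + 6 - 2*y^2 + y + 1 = -2*y^2 + 16*y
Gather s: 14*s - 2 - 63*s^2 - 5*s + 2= -63*s^2 + 9*s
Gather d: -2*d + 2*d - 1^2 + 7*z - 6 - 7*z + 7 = 0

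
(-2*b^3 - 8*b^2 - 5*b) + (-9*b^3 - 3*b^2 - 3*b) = -11*b^3 - 11*b^2 - 8*b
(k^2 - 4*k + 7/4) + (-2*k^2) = -k^2 - 4*k + 7/4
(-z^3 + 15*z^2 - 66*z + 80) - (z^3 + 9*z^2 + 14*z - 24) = -2*z^3 + 6*z^2 - 80*z + 104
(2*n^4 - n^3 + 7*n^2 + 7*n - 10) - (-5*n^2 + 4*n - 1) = 2*n^4 - n^3 + 12*n^2 + 3*n - 9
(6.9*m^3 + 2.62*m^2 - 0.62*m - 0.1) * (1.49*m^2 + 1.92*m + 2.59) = 10.281*m^5 + 17.1518*m^4 + 21.9776*m^3 + 5.4464*m^2 - 1.7978*m - 0.259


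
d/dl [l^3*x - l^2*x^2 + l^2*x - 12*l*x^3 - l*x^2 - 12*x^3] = x*(3*l^2 - 2*l*x + 2*l - 12*x^2 - x)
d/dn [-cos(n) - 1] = sin(n)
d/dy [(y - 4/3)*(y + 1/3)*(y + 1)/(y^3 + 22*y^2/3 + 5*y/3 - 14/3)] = 2*(99*y^2 - 114*y + 101)/(3*(9*y^4 + 114*y^3 + 277*y^2 - 532*y + 196))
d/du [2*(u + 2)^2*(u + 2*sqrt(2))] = 2*(u + 2)*(3*u + 2 + 4*sqrt(2))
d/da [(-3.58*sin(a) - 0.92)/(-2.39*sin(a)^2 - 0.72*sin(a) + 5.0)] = (-4.3976*sin(a) + 4.2781*cos(2*a) - 22.8405)*cos(a)/(2.39*sin(a)^2 + 0.72*sin(a) - 5.0)^2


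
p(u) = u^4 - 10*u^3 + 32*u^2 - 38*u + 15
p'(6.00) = 130.00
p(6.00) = 75.00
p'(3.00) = -8.00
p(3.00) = 0.00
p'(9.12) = 1084.65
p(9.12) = 1662.50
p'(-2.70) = -508.23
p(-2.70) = 600.85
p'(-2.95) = -590.56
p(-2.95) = 738.04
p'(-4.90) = -1542.50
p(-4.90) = 2722.49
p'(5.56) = 77.95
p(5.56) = 29.81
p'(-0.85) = -116.53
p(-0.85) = 77.08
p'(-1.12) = -152.93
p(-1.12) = 113.32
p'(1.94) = 2.46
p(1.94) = 2.87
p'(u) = 4*u^3 - 30*u^2 + 64*u - 38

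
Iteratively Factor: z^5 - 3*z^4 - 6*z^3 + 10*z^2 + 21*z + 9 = (z - 3)*(z^4 - 6*z^2 - 8*z - 3) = (z - 3)^2*(z^3 + 3*z^2 + 3*z + 1) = (z - 3)^2*(z + 1)*(z^2 + 2*z + 1) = (z - 3)^2*(z + 1)^2*(z + 1)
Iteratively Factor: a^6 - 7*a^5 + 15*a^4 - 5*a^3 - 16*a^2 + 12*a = (a)*(a^5 - 7*a^4 + 15*a^3 - 5*a^2 - 16*a + 12) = a*(a - 2)*(a^4 - 5*a^3 + 5*a^2 + 5*a - 6) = a*(a - 2)*(a - 1)*(a^3 - 4*a^2 + a + 6) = a*(a - 2)*(a - 1)*(a + 1)*(a^2 - 5*a + 6) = a*(a - 3)*(a - 2)*(a - 1)*(a + 1)*(a - 2)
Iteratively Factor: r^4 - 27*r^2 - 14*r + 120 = (r + 3)*(r^3 - 3*r^2 - 18*r + 40) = (r + 3)*(r + 4)*(r^2 - 7*r + 10) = (r - 5)*(r + 3)*(r + 4)*(r - 2)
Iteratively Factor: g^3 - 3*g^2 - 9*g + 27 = (g - 3)*(g^2 - 9) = (g - 3)*(g + 3)*(g - 3)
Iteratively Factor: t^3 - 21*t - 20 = (t + 1)*(t^2 - t - 20) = (t + 1)*(t + 4)*(t - 5)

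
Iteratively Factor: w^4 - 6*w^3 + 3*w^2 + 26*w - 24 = (w - 4)*(w^3 - 2*w^2 - 5*w + 6) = (w - 4)*(w - 1)*(w^2 - w - 6) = (w - 4)*(w - 3)*(w - 1)*(w + 2)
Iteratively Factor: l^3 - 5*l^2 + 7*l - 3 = (l - 1)*(l^2 - 4*l + 3) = (l - 3)*(l - 1)*(l - 1)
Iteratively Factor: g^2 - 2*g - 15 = (g - 5)*(g + 3)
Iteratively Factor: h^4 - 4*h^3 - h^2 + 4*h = (h - 1)*(h^3 - 3*h^2 - 4*h) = (h - 4)*(h - 1)*(h^2 + h) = h*(h - 4)*(h - 1)*(h + 1)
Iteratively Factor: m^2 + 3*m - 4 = (m - 1)*(m + 4)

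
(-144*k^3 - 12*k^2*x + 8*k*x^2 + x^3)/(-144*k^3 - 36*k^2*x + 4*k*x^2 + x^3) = (-24*k^2 + 2*k*x + x^2)/(-24*k^2 - 2*k*x + x^2)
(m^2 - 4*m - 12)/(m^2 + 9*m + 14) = (m - 6)/(m + 7)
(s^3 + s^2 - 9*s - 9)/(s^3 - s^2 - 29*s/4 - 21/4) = 4*(s^2 - 9)/(4*s^2 - 8*s - 21)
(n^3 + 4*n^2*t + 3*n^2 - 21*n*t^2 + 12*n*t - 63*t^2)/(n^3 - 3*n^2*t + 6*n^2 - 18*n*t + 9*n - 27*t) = (n + 7*t)/(n + 3)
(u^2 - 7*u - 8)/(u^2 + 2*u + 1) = (u - 8)/(u + 1)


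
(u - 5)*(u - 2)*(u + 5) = u^3 - 2*u^2 - 25*u + 50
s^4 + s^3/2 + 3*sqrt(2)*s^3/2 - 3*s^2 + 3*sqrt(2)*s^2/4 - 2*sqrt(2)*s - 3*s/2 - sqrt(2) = (s + 1/2)*(s - sqrt(2))*(s + sqrt(2)/2)*(s + 2*sqrt(2))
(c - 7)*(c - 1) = c^2 - 8*c + 7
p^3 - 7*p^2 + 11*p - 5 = (p - 5)*(p - 1)^2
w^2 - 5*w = w*(w - 5)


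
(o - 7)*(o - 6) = o^2 - 13*o + 42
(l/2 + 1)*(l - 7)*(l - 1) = l^3/2 - 3*l^2 - 9*l/2 + 7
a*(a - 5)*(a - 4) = a^3 - 9*a^2 + 20*a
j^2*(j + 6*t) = j^3 + 6*j^2*t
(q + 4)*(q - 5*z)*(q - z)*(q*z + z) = q^4*z - 6*q^3*z^2 + 5*q^3*z + 5*q^2*z^3 - 30*q^2*z^2 + 4*q^2*z + 25*q*z^3 - 24*q*z^2 + 20*z^3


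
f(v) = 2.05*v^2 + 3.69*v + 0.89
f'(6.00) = 28.29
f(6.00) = 96.83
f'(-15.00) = -57.81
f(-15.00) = 406.79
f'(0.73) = 6.68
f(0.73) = 4.68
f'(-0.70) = 0.82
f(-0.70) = -0.69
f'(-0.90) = 0.00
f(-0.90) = -0.77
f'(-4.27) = -13.82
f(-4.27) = 22.51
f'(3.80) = 19.27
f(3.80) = 44.51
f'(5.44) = 25.99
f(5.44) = 81.63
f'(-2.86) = -8.04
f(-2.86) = 7.10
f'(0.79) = 6.93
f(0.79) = 5.08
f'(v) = 4.1*v + 3.69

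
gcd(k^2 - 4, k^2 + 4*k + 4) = k + 2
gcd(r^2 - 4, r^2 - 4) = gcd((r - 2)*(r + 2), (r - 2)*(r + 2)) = r^2 - 4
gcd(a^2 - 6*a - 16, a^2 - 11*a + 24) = a - 8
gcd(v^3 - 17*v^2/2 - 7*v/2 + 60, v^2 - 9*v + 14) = 1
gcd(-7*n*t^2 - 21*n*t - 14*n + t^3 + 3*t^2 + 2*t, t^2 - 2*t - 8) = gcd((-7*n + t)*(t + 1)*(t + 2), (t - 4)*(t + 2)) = t + 2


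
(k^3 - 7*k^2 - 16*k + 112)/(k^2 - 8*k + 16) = (k^2 - 3*k - 28)/(k - 4)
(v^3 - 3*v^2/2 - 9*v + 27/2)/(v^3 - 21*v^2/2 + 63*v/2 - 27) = (v + 3)/(v - 6)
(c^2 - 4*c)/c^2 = (c - 4)/c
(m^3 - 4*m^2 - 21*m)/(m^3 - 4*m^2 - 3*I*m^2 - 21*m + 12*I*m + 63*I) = m/(m - 3*I)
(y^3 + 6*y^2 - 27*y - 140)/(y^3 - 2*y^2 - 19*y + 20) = (y + 7)/(y - 1)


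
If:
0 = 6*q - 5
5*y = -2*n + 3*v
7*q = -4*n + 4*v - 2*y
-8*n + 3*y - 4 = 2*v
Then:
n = -371/792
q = 5/6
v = 613/396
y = 221/198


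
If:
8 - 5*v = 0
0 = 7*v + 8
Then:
No Solution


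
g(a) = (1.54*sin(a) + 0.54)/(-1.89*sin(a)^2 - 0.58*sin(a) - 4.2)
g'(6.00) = -0.36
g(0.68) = -0.28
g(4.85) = 0.18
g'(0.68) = -0.10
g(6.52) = -0.20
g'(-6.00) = -0.25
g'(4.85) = -0.02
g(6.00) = -0.03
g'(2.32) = 0.07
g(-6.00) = -0.22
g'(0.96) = -0.04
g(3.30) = -0.07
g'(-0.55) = -0.28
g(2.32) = -0.30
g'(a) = (3.78*sin(a)*cos(a) + 0.58*cos(a))*(1.54*sin(a) + 0.54)/(-1.89*sin(a)^2 - 0.58*sin(a) - 4.2)^2 + 1.54*cos(a)/(-1.89*sin(a)^2 - 0.58*sin(a) - 4.2) = (2.9106*sin(a)^2 + 2.0412*sin(a) - 6.1548)*cos(a)/(3.5721*sin(a)^4 + 2.1924*sin(a)^3 + 16.2124*sin(a)^2 + 4.872*sin(a) + 17.64)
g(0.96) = -0.30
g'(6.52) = -0.27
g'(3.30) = 0.37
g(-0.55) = 0.06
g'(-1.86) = 0.05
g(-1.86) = 0.17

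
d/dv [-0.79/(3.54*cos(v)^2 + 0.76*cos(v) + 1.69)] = -(5.5932*cos(v) + 0.6004)*sin(v)/(3.54*cos(v)^2 + 0.76*cos(v) + 1.69)^2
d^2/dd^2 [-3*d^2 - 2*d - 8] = -6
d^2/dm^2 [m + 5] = 0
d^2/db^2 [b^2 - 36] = 2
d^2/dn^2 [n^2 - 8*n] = 2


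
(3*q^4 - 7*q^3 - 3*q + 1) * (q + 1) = 3*q^5 - 4*q^4 - 7*q^3 - 3*q^2 - 2*q + 1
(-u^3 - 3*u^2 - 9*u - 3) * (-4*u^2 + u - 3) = 4*u^5 + 11*u^4 + 36*u^3 + 12*u^2 + 24*u + 9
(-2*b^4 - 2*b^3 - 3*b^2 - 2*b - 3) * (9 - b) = 2*b^5 - 16*b^4 - 15*b^3 - 25*b^2 - 15*b - 27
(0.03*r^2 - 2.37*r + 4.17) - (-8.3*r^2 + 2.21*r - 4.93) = 8.33*r^2 - 4.58*r + 9.1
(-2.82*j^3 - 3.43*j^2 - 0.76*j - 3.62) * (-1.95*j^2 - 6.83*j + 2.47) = 5.499*j^5 + 25.9491*j^4 + 17.9435*j^3 + 3.7777*j^2 + 22.8474*j - 8.9414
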